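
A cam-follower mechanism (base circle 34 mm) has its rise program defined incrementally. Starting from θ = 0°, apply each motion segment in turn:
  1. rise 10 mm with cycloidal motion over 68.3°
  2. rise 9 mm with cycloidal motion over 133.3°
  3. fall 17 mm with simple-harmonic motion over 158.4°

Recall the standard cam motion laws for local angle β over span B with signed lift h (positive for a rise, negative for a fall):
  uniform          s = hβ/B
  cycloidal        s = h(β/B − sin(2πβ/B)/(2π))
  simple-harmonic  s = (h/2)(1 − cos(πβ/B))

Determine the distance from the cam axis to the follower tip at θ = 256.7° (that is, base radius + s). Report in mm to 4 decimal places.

seg 1 [0°–68.3°] cycloidal, h=10: full span → s += 10 → s = 10.0000
seg 2 [68.3°–201.6°] cycloidal, h=9: full span → s += 9 → s = 19.0000
seg 3 [201.6°–360°] simple-harmonic, h=-17: θ=256.7° here. β=55.1, B=158.4. -17/2·(1 − cos(π·0.3479)) = -4.5901 → s = 14.4099
radial distance = base radius + s = 34 + 14.4099 = 48.4099

48.4099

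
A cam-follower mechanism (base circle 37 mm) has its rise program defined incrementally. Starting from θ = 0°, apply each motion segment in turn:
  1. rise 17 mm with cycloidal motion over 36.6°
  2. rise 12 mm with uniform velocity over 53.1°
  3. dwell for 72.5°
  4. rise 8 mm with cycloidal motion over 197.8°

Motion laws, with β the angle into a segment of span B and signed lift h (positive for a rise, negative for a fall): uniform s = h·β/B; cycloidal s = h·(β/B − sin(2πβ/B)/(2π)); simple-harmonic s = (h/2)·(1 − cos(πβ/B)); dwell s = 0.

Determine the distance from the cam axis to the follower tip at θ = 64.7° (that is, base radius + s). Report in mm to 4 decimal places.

seg 1 [0°–36.6°] cycloidal, h=17: full span → s += 17 → s = 17.0000
seg 2 [36.6°–89.7°] uniform, h=12: θ=64.7° here. β=28.1, B=53.1. 12·28.1/53.1 = 6.3503 → s = 23.3503
radial distance = base radius + s = 37 + 23.3503 = 60.3503

60.3503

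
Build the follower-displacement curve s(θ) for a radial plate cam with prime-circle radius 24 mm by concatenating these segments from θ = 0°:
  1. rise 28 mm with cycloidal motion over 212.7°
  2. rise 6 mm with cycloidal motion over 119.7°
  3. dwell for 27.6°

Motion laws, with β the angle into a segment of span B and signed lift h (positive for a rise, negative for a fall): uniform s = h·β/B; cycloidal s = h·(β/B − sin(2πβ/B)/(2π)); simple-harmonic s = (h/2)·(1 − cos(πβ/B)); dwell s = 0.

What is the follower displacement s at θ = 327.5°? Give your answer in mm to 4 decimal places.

seg 1 [0°–212.7°] cycloidal, h=28: full span → s += 28 → s = 28.0000
seg 2 [212.7°–332.4°] cycloidal, h=6: θ=327.5° here. β=114.8, B=119.7. 6·(0.9591 − sin(2π·0.9591)/(2π)) = 5.9973 → s = 33.9973

33.9973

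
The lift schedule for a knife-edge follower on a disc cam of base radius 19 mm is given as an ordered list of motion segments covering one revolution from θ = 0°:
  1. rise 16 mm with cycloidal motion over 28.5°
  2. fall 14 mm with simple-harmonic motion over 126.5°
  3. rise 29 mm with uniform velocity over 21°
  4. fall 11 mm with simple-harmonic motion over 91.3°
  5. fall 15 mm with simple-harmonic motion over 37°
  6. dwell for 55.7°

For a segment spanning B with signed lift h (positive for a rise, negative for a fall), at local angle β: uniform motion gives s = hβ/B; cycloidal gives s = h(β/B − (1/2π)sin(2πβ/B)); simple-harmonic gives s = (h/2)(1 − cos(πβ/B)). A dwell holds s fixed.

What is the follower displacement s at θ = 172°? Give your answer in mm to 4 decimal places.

seg 1 [0°–28.5°] cycloidal, h=16: full span → s += 16 → s = 16.0000
seg 2 [28.5°–155°] simple-harmonic, h=-14: full span → s += -14 → s = 2.0000
seg 3 [155°–176°] uniform, h=29: θ=172° here. β=17, B=21. 29·17/21 = 23.4762 → s = 25.4762

25.4762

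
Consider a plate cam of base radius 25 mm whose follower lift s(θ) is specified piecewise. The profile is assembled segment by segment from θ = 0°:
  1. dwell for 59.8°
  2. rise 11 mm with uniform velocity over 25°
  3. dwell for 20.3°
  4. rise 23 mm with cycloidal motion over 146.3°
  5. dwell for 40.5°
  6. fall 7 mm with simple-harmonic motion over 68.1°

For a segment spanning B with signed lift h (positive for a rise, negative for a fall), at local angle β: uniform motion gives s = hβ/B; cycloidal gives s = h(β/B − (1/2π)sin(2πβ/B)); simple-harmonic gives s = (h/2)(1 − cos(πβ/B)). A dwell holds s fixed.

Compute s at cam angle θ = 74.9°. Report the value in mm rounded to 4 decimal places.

seg 1 [0°–59.8°] dwell: s stays 0.0000
seg 2 [59.8°–84.8°] uniform, h=11: θ=74.9° here. β=15.1, B=25. 11·15.1/25 = 6.6440 → s = 6.6440

6.6440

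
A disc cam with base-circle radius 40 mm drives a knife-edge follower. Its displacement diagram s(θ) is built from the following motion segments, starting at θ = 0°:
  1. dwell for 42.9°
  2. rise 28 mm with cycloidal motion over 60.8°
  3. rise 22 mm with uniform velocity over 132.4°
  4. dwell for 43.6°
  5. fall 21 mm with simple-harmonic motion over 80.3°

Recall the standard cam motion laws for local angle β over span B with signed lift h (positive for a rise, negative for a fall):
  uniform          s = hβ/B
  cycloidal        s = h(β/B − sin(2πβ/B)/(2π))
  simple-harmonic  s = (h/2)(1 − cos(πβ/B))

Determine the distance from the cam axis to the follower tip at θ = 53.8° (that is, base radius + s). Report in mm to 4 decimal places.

seg 1 [0°–42.9°] dwell: s stays 0.0000
seg 2 [42.9°–103.7°] cycloidal, h=28: θ=53.8° here. β=10.9, B=60.8. 28·(0.1793 − sin(2π·0.1793)/(2π)) = 0.9962 → s = 0.9962
radial distance = base radius + s = 40 + 0.9962 = 40.9962

40.9962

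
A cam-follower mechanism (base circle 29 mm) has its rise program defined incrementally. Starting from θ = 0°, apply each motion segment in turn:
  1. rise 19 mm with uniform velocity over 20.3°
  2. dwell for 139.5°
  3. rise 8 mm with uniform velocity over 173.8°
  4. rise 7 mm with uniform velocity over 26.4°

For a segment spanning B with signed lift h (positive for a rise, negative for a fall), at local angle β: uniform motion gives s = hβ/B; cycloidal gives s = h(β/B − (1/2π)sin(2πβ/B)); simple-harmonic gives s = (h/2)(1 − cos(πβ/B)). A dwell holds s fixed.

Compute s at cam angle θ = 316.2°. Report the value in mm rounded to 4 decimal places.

seg 1 [0°–20.3°] uniform, h=19: full span → s += 19 → s = 19.0000
seg 2 [20.3°–159.8°] dwell: s stays 19.0000
seg 3 [159.8°–333.6°] uniform, h=8: θ=316.2° here. β=156.4, B=173.8. 8·156.4/173.8 = 7.1991 → s = 26.1991

26.1991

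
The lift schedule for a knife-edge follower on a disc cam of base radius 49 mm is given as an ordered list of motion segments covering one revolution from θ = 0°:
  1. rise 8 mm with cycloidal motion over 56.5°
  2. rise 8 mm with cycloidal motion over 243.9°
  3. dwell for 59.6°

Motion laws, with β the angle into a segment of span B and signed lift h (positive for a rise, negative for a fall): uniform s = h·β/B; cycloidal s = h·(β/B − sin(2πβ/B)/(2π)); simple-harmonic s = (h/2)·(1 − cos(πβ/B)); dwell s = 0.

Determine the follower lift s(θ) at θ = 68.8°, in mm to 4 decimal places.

seg 1 [0°–56.5°] cycloidal, h=8: full span → s += 8 → s = 8.0000
seg 2 [56.5°–300.4°] cycloidal, h=8: θ=68.8° here. β=12.3, B=243.9. 8·(0.0504 − sin(2π·0.0504)/(2π)) = 0.0067 → s = 8.0067

8.0067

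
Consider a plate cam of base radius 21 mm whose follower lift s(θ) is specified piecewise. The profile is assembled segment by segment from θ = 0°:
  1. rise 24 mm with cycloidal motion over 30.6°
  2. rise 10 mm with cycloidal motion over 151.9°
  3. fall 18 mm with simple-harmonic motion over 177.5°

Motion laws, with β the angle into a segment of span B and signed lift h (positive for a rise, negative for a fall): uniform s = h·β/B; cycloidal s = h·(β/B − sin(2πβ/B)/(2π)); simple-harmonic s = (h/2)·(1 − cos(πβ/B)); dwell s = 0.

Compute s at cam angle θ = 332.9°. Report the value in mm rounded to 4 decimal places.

seg 1 [0°–30.6°] cycloidal, h=24: full span → s += 24 → s = 24.0000
seg 2 [30.6°–182.5°] cycloidal, h=10: full span → s += 10 → s = 34.0000
seg 3 [182.5°–360°] simple-harmonic, h=-18: θ=332.9° here. β=150.4, B=177.5. -18/2·(1 − cos(π·0.8473)) = -16.9844 → s = 17.0156

17.0156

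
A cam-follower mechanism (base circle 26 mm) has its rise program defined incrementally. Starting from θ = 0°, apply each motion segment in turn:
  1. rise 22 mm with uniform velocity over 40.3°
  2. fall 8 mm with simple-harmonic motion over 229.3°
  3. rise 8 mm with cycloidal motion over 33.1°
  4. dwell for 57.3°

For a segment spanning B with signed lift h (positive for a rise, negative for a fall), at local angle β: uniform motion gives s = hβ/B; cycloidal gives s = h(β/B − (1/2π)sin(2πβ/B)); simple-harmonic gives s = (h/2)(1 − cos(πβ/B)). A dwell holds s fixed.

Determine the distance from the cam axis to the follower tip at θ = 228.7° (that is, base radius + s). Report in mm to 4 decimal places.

seg 1 [0°–40.3°] uniform, h=22: full span → s += 22 → s = 22.0000
seg 2 [40.3°–269.6°] simple-harmonic, h=-8: θ=228.7° here. β=188.4, B=229.3. -8/2·(1 − cos(π·0.8216)) = -7.3882 → s = 14.6118
radial distance = base radius + s = 26 + 14.6118 = 40.6118

40.6118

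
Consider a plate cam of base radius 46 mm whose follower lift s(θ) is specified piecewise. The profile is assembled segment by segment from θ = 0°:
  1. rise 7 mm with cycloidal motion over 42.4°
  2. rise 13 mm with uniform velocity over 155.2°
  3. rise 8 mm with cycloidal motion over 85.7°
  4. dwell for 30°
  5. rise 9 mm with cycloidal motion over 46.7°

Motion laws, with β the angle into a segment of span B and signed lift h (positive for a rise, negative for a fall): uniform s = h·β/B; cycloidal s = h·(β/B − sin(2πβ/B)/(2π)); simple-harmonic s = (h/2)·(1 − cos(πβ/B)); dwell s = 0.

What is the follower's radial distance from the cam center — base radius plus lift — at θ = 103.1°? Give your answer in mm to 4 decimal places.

seg 1 [0°–42.4°] cycloidal, h=7: full span → s += 7 → s = 7.0000
seg 2 [42.4°–197.6°] uniform, h=13: θ=103.1° here. β=60.7, B=155.2. 13·60.7/155.2 = 5.0844 → s = 12.0844
radial distance = base radius + s = 46 + 12.0844 = 58.0844

58.0844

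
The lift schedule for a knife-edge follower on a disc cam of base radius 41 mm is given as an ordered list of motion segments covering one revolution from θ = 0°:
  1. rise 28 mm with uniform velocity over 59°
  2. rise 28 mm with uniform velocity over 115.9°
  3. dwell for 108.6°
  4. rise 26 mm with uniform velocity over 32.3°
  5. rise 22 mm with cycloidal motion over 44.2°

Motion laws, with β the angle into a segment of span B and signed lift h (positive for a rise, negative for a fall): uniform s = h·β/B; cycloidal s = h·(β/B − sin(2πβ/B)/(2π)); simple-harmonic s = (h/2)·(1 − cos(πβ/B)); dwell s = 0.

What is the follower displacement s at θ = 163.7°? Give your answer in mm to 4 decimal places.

seg 1 [0°–59°] uniform, h=28: full span → s += 28 → s = 28.0000
seg 2 [59°–174.9°] uniform, h=28: θ=163.7° here. β=104.7, B=115.9. 28·104.7/115.9 = 25.2942 → s = 53.2942

53.2942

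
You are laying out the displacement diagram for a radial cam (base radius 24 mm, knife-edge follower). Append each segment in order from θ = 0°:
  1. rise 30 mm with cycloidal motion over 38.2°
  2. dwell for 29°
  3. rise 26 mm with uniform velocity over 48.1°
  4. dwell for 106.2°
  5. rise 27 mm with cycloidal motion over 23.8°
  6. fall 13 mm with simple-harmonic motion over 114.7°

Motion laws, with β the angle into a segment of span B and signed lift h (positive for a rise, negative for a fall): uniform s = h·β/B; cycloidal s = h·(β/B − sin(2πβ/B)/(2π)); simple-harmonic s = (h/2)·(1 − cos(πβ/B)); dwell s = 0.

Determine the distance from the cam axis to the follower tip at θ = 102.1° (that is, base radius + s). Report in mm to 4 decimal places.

seg 1 [0°–38.2°] cycloidal, h=30: full span → s += 30 → s = 30.0000
seg 2 [38.2°–67.2°] dwell: s stays 30.0000
seg 3 [67.2°–115.3°] uniform, h=26: θ=102.1° here. β=34.9, B=48.1. 26·34.9/48.1 = 18.8649 → s = 48.8649
radial distance = base radius + s = 24 + 48.8649 = 72.8649

72.8649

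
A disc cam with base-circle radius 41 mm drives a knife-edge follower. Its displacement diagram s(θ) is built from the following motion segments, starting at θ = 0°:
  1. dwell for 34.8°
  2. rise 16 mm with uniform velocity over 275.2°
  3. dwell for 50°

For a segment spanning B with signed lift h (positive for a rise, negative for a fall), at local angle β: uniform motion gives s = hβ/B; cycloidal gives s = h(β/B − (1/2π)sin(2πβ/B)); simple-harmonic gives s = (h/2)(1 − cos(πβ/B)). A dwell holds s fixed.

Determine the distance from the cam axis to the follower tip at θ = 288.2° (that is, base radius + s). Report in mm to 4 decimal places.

seg 1 [0°–34.8°] dwell: s stays 0.0000
seg 2 [34.8°–310°] uniform, h=16: θ=288.2° here. β=253.4, B=275.2. 16·253.4/275.2 = 14.7326 → s = 14.7326
radial distance = base radius + s = 41 + 14.7326 = 55.7326

55.7326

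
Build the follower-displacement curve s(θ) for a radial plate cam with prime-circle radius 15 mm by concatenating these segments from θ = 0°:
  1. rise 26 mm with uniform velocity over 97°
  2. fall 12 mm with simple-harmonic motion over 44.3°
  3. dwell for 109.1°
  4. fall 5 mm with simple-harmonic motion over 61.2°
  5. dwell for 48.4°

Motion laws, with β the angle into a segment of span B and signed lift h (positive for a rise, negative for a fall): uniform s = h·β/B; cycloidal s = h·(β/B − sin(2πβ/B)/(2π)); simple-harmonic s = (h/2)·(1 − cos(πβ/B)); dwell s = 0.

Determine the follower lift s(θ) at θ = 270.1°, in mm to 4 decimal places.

seg 1 [0°–97°] uniform, h=26: full span → s += 26 → s = 26.0000
seg 2 [97°–141.3°] simple-harmonic, h=-12: full span → s += -12 → s = 14.0000
seg 3 [141.3°–250.4°] dwell: s stays 14.0000
seg 4 [250.4°–311.6°] simple-harmonic, h=-5: θ=270.1° here. β=19.7, B=61.2. -5/2·(1 − cos(π·0.3219)) = -1.1730 → s = 12.8270

12.8270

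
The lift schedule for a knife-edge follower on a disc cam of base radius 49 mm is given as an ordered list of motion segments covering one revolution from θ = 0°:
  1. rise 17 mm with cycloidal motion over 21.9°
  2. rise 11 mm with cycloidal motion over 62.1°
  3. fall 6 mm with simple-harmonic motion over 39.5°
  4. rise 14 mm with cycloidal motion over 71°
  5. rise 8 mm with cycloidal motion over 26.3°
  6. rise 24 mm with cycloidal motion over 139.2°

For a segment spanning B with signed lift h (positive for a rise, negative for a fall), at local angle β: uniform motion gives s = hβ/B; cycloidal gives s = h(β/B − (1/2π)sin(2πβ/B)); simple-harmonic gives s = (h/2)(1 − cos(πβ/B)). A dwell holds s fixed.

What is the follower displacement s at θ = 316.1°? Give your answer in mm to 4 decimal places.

seg 1 [0°–21.9°] cycloidal, h=17: full span → s += 17 → s = 17.0000
seg 2 [21.9°–84°] cycloidal, h=11: full span → s += 11 → s = 28.0000
seg 3 [84°–123.5°] simple-harmonic, h=-6: full span → s += -6 → s = 22.0000
seg 4 [123.5°–194.5°] cycloidal, h=14: full span → s += 14 → s = 36.0000
seg 5 [194.5°–220.8°] cycloidal, h=8: full span → s += 8 → s = 44.0000
seg 6 [220.8°–360°] cycloidal, h=24: θ=316.1° here. β=95.3, B=139.2. 24·(0.6846 − sin(2π·0.6846)/(2π)) = 19.9330 → s = 63.9330

63.9330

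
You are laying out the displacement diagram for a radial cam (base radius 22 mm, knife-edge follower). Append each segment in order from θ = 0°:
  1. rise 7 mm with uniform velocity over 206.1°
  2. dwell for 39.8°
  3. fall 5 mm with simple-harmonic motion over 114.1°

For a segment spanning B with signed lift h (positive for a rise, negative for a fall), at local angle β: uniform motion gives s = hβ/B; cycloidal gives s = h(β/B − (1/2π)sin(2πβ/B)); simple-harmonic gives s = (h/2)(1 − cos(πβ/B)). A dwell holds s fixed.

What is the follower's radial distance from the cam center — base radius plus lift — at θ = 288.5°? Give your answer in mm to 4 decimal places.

seg 1 [0°–206.1°] uniform, h=7: full span → s += 7 → s = 7.0000
seg 2 [206.1°–245.9°] dwell: s stays 7.0000
seg 3 [245.9°–360°] simple-harmonic, h=-5: θ=288.5° here. β=42.6, B=114.1. -5/2·(1 − cos(π·0.3734)) = -1.5314 → s = 5.4686
radial distance = base radius + s = 22 + 5.4686 = 27.4686

27.4686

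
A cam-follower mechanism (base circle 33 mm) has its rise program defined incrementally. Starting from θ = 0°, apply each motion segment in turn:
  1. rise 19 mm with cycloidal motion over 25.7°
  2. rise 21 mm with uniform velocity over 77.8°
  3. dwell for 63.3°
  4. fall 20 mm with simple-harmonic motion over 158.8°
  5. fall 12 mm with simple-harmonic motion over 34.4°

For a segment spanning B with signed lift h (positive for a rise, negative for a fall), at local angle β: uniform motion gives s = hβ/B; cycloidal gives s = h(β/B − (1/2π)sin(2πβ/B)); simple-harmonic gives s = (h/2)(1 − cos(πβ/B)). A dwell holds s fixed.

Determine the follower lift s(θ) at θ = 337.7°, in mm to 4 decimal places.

seg 1 [0°–25.7°] cycloidal, h=19: full span → s += 19 → s = 19.0000
seg 2 [25.7°–103.5°] uniform, h=21: full span → s += 21 → s = 40.0000
seg 3 [103.5°–166.8°] dwell: s stays 40.0000
seg 4 [166.8°–325.6°] simple-harmonic, h=-20: full span → s += -20 → s = 20.0000
seg 5 [325.6°–360°] simple-harmonic, h=-12: θ=337.7° here. β=12.1, B=34.4. -12/2·(1 − cos(π·0.3517)) = -3.3054 → s = 16.6946

16.6946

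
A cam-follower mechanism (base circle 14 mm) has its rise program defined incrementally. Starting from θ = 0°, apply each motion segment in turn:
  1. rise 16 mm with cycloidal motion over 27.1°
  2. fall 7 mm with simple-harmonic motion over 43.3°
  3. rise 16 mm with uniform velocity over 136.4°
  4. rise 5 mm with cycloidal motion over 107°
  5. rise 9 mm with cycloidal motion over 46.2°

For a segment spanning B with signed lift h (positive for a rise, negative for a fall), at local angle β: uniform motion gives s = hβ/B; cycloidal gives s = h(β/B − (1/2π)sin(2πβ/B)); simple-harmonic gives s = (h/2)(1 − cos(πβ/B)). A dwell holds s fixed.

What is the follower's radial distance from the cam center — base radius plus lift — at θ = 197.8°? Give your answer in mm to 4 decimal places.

seg 1 [0°–27.1°] cycloidal, h=16: full span → s += 16 → s = 16.0000
seg 2 [27.1°–70.4°] simple-harmonic, h=-7: full span → s += -7 → s = 9.0000
seg 3 [70.4°–206.8°] uniform, h=16: θ=197.8° here. β=127.4, B=136.4. 16·127.4/136.4 = 14.9443 → s = 23.9443
radial distance = base radius + s = 14 + 23.9443 = 37.9443

37.9443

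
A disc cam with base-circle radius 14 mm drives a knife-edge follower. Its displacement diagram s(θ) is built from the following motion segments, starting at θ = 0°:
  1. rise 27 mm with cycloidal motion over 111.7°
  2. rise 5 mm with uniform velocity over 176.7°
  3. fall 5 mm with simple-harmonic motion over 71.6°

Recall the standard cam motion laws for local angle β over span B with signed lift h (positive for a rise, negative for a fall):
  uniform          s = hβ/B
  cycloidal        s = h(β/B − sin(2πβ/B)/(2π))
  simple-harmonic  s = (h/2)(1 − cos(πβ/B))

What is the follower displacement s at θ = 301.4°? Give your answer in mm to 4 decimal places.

seg 1 [0°–111.7°] cycloidal, h=27: full span → s += 27 → s = 27.0000
seg 2 [111.7°–288.4°] uniform, h=5: full span → s += 5 → s = 32.0000
seg 3 [288.4°–360°] simple-harmonic, h=-5: θ=301.4° here. β=13, B=71.6. -5/2·(1 − cos(π·0.1816)) = -0.3958 → s = 31.6042

31.6042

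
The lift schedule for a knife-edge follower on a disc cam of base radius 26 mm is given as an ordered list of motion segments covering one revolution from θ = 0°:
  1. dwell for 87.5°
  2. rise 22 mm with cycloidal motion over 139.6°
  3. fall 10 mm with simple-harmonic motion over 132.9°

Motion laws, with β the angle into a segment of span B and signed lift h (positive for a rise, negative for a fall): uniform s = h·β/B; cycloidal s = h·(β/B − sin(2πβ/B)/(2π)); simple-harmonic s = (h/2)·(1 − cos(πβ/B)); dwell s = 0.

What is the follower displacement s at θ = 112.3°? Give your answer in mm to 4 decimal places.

seg 1 [0°–87.5°] dwell: s stays 0.0000
seg 2 [87.5°–227.1°] cycloidal, h=22: θ=112.3° here. β=24.8, B=139.6. 22·(0.1777 − sin(2π·0.1777)/(2π)) = 0.7625 → s = 0.7625

0.7625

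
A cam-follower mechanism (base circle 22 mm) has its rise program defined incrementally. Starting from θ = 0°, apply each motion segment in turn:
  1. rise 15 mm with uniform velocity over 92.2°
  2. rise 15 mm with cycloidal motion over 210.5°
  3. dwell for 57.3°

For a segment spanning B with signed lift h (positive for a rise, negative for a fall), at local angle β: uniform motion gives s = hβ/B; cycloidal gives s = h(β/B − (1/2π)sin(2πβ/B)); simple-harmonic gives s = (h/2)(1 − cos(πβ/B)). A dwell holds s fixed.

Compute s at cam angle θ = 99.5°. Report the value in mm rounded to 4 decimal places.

seg 1 [0°–92.2°] uniform, h=15: full span → s += 15 → s = 15.0000
seg 2 [92.2°–302.7°] cycloidal, h=15: θ=99.5° here. β=7.3, B=210.5. 15·(0.0347 − sin(2π·0.0347)/(2π)) = 0.0041 → s = 15.0041

15.0041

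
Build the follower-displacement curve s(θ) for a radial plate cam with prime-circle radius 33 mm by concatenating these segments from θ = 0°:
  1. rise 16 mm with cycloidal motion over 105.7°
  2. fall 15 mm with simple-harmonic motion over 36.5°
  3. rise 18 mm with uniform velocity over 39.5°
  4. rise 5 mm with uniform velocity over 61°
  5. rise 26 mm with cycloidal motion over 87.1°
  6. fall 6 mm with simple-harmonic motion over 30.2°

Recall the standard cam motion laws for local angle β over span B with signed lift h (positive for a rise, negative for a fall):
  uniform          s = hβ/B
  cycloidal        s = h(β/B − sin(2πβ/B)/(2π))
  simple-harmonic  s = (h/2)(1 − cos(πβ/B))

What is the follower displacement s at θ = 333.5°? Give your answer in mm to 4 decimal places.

seg 1 [0°–105.7°] cycloidal, h=16: full span → s += 16 → s = 16.0000
seg 2 [105.7°–142.2°] simple-harmonic, h=-15: full span → s += -15 → s = 1.0000
seg 3 [142.2°–181.7°] uniform, h=18: full span → s += 18 → s = 19.0000
seg 4 [181.7°–242.7°] uniform, h=5: full span → s += 5 → s = 24.0000
seg 5 [242.7°–329.8°] cycloidal, h=26: full span → s += 26 → s = 50.0000
seg 6 [329.8°–360°] simple-harmonic, h=-6: θ=333.5° here. β=3.7, B=30.2. -6/2·(1 − cos(π·0.1225)) = -0.2195 → s = 49.7805

49.7805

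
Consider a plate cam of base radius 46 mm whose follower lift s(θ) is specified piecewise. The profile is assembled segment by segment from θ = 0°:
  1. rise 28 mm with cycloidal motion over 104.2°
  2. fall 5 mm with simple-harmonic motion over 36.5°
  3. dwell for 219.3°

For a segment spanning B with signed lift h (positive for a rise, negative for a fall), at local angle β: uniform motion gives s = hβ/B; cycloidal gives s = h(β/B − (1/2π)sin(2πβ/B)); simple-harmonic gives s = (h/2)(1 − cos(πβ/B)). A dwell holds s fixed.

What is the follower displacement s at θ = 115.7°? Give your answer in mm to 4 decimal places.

seg 1 [0°–104.2°] cycloidal, h=28: full span → s += 28 → s = 28.0000
seg 2 [104.2°–140.7°] simple-harmonic, h=-5: θ=115.7° here. β=11.5, B=36.5. -5/2·(1 − cos(π·0.3151)) = -1.1279 → s = 26.8721

26.8721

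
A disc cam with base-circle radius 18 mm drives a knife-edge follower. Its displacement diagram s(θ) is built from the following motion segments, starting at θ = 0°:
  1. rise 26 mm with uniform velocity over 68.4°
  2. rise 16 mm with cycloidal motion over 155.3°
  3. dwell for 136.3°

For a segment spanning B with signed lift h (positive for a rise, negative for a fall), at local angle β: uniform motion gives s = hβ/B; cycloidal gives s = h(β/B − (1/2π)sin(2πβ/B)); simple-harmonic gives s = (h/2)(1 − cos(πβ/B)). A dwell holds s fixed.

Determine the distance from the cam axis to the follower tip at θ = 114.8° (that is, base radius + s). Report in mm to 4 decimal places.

seg 1 [0°–68.4°] uniform, h=26: full span → s += 26 → s = 26.0000
seg 2 [68.4°–223.7°] cycloidal, h=16: θ=114.8° here. β=46.4, B=155.3. 16·(0.2988 − sin(2π·0.2988)/(2π)) = 2.3526 → s = 28.3526
radial distance = base radius + s = 18 + 28.3526 = 46.3526

46.3526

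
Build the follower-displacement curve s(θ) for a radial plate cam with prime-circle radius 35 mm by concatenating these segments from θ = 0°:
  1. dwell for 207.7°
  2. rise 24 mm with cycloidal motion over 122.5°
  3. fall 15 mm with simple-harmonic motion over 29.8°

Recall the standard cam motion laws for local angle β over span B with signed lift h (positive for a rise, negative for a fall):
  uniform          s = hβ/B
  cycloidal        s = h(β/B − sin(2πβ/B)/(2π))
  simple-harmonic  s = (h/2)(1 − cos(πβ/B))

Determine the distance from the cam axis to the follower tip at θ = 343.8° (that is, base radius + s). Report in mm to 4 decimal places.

seg 1 [0°–207.7°] dwell: s stays 0.0000
seg 2 [207.7°–330.2°] cycloidal, h=24: full span → s += 24 → s = 24.0000
seg 3 [330.2°–360°] simple-harmonic, h=-15: θ=343.8° here. β=13.6, B=29.8. -15/2·(1 − cos(π·0.4564)) = -6.4753 → s = 17.5247
radial distance = base radius + s = 35 + 17.5247 = 52.5247

52.5247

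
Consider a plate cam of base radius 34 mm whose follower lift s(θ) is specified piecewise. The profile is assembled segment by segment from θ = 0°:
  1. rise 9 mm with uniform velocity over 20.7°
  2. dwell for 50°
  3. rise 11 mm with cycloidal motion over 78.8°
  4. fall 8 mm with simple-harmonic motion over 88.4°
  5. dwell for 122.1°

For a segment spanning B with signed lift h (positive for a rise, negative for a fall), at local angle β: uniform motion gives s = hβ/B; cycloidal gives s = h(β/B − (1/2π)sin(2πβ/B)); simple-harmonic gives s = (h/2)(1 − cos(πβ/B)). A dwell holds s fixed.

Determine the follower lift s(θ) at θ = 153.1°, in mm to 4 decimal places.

seg 1 [0°–20.7°] uniform, h=9: full span → s += 9 → s = 9.0000
seg 2 [20.7°–70.7°] dwell: s stays 9.0000
seg 3 [70.7°–149.5°] cycloidal, h=11: full span → s += 11 → s = 20.0000
seg 4 [149.5°–237.9°] simple-harmonic, h=-8: θ=153.1° here. β=3.6, B=88.4. -8/2·(1 − cos(π·0.0407)) = -0.0327 → s = 19.9673

19.9673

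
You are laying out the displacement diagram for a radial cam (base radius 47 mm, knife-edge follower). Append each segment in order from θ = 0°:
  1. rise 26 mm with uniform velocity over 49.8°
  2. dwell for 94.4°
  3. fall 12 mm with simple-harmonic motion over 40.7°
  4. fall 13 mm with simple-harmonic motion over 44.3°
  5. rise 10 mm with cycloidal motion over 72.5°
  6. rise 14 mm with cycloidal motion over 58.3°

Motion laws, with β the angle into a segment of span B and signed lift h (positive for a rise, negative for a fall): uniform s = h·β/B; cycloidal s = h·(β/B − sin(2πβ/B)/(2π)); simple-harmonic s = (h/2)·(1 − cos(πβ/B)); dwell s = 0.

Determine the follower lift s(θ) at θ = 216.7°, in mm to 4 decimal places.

seg 1 [0°–49.8°] uniform, h=26: full span → s += 26 → s = 26.0000
seg 2 [49.8°–144.2°] dwell: s stays 26.0000
seg 3 [144.2°–184.9°] simple-harmonic, h=-12: full span → s += -12 → s = 14.0000
seg 4 [184.9°–229.2°] simple-harmonic, h=-13: θ=216.7° here. β=31.8, B=44.3. -13/2·(1 − cos(π·0.7178)) = -10.6091 → s = 3.3909

3.3909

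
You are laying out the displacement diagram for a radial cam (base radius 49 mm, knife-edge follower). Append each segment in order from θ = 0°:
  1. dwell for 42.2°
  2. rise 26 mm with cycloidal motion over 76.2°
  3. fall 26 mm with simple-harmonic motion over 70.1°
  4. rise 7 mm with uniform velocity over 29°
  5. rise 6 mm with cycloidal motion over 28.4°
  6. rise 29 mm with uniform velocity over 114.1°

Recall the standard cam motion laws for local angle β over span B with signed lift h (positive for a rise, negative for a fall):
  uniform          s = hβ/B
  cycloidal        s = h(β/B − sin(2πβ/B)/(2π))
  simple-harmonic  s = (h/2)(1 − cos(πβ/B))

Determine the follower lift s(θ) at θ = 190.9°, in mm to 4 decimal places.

seg 1 [0°–42.2°] dwell: s stays 0.0000
seg 2 [42.2°–118.4°] cycloidal, h=26: full span → s += 26 → s = 26.0000
seg 3 [118.4°–188.5°] simple-harmonic, h=-26: full span → s += -26 → s = 0.0000
seg 4 [188.5°–217.5°] uniform, h=7: θ=190.9° here. β=2.4, B=29. 7·2.4/29 = 0.5793 → s = 0.5793

0.5793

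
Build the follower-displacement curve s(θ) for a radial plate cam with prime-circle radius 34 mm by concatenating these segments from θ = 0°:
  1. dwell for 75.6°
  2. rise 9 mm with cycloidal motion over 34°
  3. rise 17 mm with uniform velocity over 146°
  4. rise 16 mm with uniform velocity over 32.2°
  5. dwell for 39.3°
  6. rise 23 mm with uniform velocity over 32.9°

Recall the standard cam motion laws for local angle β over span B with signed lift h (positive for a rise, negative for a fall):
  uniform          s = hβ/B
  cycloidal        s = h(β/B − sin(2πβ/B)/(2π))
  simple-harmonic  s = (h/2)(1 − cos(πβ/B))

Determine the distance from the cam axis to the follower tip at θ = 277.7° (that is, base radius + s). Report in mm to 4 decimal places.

seg 1 [0°–75.6°] dwell: s stays 0.0000
seg 2 [75.6°–109.6°] cycloidal, h=9: full span → s += 9 → s = 9.0000
seg 3 [109.6°–255.6°] uniform, h=17: full span → s += 17 → s = 26.0000
seg 4 [255.6°–287.8°] uniform, h=16: θ=277.7° here. β=22.1, B=32.2. 16·22.1/32.2 = 10.9814 → s = 36.9814
radial distance = base radius + s = 34 + 36.9814 = 70.9814

70.9814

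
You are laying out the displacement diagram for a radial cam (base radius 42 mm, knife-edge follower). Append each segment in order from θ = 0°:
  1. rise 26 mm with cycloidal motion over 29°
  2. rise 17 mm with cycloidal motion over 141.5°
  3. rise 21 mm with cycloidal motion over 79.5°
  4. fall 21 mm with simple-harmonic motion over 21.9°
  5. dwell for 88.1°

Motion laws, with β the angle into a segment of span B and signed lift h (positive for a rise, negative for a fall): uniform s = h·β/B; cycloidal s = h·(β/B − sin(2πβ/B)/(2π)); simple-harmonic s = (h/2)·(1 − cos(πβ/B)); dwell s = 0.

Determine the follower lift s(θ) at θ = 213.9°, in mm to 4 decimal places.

seg 1 [0°–29°] cycloidal, h=26: full span → s += 26 → s = 26.0000
seg 2 [29°–170.5°] cycloidal, h=17: full span → s += 17 → s = 43.0000
seg 3 [170.5°–250°] cycloidal, h=21: θ=213.9° here. β=43.4, B=79.5. 21·(0.5459 − sin(2π·0.5459)/(2π)) = 12.4150 → s = 55.4150

55.4150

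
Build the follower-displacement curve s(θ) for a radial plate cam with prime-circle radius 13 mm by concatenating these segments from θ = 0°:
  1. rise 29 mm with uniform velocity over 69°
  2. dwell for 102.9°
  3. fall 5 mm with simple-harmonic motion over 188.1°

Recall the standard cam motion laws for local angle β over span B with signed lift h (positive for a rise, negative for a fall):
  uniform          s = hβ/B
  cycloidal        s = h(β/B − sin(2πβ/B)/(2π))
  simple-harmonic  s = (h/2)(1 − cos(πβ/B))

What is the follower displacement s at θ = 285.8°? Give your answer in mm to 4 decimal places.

seg 1 [0°–69°] uniform, h=29: full span → s += 29 → s = 29.0000
seg 2 [69°–171.9°] dwell: s stays 29.0000
seg 3 [171.9°–360°] simple-harmonic, h=-5: θ=285.8° here. β=113.9, B=188.1. -5/2·(1 − cos(π·0.6055)) = -3.3137 → s = 25.6863

25.6863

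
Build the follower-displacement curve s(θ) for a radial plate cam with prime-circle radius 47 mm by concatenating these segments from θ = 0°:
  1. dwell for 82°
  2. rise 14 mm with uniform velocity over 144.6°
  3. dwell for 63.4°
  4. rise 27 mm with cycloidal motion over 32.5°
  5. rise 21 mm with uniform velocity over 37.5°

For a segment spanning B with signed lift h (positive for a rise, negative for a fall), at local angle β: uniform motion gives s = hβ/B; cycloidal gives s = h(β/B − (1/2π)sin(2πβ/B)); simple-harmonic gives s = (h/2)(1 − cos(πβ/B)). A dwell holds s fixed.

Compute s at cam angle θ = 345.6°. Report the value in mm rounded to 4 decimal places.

seg 1 [0°–82°] dwell: s stays 0.0000
seg 2 [82°–226.6°] uniform, h=14: full span → s += 14 → s = 14.0000
seg 3 [226.6°–290°] dwell: s stays 14.0000
seg 4 [290°–322.5°] cycloidal, h=27: full span → s += 27 → s = 41.0000
seg 5 [322.5°–360°] uniform, h=21: θ=345.6° here. β=23.1, B=37.5. 21·23.1/37.5 = 12.9360 → s = 53.9360

53.9360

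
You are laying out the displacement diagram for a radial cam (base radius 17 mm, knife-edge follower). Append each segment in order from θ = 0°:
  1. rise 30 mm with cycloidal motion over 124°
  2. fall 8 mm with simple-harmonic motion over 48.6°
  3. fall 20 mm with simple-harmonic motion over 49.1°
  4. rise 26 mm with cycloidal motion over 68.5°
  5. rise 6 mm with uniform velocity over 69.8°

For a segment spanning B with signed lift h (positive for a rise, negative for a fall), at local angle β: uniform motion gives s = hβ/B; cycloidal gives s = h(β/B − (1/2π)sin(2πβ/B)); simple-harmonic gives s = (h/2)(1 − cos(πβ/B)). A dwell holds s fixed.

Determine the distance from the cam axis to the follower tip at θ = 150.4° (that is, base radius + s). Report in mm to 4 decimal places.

seg 1 [0°–124°] cycloidal, h=30: full span → s += 30 → s = 30.0000
seg 2 [124°–172.6°] simple-harmonic, h=-8: θ=150.4° here. β=26.4, B=48.6. -8/2·(1 − cos(π·0.5432)) = -4.5413 → s = 25.4587
radial distance = base radius + s = 17 + 25.4587 = 42.4587

42.4587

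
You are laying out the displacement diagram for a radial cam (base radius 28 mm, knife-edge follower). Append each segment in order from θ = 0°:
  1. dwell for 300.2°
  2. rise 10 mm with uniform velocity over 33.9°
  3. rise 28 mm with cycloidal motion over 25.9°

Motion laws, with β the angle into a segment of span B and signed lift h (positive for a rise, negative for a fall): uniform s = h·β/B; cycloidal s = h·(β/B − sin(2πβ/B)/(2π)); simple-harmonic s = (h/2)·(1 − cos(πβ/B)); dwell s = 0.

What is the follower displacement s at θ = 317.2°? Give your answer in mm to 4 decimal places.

seg 1 [0°–300.2°] dwell: s stays 0.0000
seg 2 [300.2°–334.1°] uniform, h=10: θ=317.2° here. β=17, B=33.9. 10·17/33.9 = 5.0147 → s = 5.0147

5.0147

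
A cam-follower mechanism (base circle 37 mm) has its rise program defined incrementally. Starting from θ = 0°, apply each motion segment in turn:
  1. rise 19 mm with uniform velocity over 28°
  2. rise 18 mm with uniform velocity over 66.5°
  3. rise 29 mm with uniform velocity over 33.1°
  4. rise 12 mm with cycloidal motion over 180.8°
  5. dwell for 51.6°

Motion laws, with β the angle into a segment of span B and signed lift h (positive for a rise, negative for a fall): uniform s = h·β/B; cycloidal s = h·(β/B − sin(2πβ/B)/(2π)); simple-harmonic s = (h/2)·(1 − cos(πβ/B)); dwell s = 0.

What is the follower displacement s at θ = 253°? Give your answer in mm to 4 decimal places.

seg 1 [0°–28°] uniform, h=19: full span → s += 19 → s = 19.0000
seg 2 [28°–94.5°] uniform, h=18: full span → s += 18 → s = 37.0000
seg 3 [94.5°–127.6°] uniform, h=29: full span → s += 29 → s = 66.0000
seg 4 [127.6°–308.4°] cycloidal, h=12: θ=253° here. β=125.4, B=180.8. 12·(0.6936 − sin(2π·0.6936)/(2π)) = 10.1141 → s = 76.1141

76.1141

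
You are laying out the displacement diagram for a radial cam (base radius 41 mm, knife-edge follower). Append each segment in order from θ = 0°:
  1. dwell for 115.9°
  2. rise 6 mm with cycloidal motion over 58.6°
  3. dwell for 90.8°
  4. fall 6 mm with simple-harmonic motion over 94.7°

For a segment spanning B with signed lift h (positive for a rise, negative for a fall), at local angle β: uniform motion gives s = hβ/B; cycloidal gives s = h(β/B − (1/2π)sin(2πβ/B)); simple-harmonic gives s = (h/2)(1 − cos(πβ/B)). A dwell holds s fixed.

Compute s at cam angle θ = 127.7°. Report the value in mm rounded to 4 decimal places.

seg 1 [0°–115.9°] dwell: s stays 0.0000
seg 2 [115.9°–174.5°] cycloidal, h=6: θ=127.7° here. β=11.8, B=58.6. 6·(0.2014 − sin(2π·0.2014)/(2π)) = 0.2975 → s = 0.2975

0.2975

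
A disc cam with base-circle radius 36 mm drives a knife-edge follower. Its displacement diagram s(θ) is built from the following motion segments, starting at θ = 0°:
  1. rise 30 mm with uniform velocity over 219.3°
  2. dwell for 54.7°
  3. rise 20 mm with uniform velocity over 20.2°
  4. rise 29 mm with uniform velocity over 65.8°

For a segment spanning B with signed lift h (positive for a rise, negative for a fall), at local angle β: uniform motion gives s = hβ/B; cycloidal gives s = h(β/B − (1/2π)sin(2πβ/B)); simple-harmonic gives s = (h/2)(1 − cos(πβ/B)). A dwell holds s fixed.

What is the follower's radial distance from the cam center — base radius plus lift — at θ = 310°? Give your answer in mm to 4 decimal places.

seg 1 [0°–219.3°] uniform, h=30: full span → s += 30 → s = 30.0000
seg 2 [219.3°–274°] dwell: s stays 30.0000
seg 3 [274°–294.2°] uniform, h=20: full span → s += 20 → s = 50.0000
seg 4 [294.2°–360°] uniform, h=29: θ=310° here. β=15.8, B=65.8. 29·15.8/65.8 = 6.9635 → s = 56.9635
radial distance = base radius + s = 36 + 56.9635 = 92.9635

92.9635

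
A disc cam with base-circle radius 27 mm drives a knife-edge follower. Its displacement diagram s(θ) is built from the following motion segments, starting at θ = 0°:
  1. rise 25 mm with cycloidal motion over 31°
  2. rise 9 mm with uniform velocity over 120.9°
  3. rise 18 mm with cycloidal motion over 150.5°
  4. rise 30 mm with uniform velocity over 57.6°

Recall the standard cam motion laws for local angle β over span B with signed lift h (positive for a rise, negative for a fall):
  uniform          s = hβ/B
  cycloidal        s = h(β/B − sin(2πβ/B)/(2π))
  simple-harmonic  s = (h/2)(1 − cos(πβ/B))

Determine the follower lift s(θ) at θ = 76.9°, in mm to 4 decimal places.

seg 1 [0°–31°] cycloidal, h=25: full span → s += 25 → s = 25.0000
seg 2 [31°–151.9°] uniform, h=9: θ=76.9° here. β=45.9, B=120.9. 9·45.9/120.9 = 3.4169 → s = 28.4169

28.4169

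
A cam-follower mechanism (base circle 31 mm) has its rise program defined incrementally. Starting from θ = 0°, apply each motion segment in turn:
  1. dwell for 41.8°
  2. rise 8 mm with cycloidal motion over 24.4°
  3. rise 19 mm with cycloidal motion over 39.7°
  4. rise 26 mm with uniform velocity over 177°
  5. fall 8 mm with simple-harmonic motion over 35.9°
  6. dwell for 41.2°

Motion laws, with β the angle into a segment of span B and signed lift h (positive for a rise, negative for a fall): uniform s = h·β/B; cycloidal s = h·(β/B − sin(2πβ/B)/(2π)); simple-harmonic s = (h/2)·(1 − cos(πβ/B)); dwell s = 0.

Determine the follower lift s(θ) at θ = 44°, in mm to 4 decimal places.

seg 1 [0°–41.8°] dwell: s stays 0.0000
seg 2 [41.8°–66.2°] cycloidal, h=8: θ=44° here. β=2.2, B=24.4. 8·(0.0902 − sin(2π·0.0902)/(2π)) = 0.0380 → s = 0.0380

0.0380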